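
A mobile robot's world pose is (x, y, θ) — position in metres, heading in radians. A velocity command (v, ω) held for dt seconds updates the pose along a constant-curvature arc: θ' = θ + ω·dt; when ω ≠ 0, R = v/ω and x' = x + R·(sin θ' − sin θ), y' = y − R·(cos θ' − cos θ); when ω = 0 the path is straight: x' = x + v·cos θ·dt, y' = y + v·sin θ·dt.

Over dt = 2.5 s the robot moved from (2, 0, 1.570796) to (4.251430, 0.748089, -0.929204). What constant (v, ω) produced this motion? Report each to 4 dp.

Δθ = -0.929204 − 1.570796 = -2.500000
ω = Δθ/dt = -2.500000/2.5 = -1.0000
R = Δx/(sin θ' − sin θ) = -1.2500
v = R·ω = -1.2500·-1.0000 = 1.2500

v = 1.2500, ω = -1.0000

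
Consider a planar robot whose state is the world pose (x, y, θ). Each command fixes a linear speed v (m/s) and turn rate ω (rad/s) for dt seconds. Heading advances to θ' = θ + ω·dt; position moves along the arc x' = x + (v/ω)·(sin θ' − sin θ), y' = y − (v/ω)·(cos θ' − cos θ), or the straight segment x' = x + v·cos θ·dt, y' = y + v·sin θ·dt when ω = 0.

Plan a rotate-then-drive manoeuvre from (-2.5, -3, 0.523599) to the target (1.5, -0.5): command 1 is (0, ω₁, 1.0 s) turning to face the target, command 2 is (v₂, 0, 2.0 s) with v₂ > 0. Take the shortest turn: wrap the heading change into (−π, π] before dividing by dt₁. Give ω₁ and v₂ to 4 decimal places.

heading to target = atan2(-0.5−-3, 1.5−-2.5) = 0.5586
Δθ = wrap(0.5586 − 0.5236) = 0.0350; ω₁ = Δθ/dt₁ = 0.0350
distance = √((1.5−-2.5)² + (-0.5−-3)²) = 4.7170; v₂ = distance/dt₂ = 2.3585

ω₁ = 0.0350, v₂ = 2.3585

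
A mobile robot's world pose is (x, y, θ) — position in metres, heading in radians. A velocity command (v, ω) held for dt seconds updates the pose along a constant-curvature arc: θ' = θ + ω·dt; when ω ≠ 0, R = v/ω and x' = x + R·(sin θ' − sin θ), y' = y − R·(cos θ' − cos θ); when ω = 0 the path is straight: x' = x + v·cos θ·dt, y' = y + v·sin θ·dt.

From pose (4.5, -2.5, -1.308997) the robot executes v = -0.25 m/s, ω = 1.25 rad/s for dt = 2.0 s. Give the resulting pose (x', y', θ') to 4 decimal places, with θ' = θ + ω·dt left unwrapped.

(4.1211, -2.4776, 1.1910)

θ' = -1.3090 + 1.25·2.0 = 1.1910
R = v/ω = -0.25/1.25 = -0.2000
x' = 4.5 + -0.2000·(sin 1.1910 − sin -1.3090) = 4.1211
y' = -2.5 − -0.2000·(cos 1.1910 − cos -1.3090) = -2.4776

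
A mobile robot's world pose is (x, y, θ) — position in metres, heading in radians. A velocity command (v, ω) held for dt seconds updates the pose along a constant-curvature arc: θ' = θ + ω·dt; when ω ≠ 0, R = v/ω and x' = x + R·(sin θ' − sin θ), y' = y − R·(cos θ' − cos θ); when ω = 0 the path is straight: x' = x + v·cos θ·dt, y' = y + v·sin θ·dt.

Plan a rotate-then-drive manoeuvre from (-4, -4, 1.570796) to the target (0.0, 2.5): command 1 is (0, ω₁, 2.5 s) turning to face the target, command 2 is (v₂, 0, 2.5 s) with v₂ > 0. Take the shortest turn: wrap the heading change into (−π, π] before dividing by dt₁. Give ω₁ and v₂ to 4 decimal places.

heading to target = atan2(2.5−-4, 0−-4) = 1.0191
Δθ = wrap(1.0191 − 1.5708) = -0.5517; ω₁ = Δθ/dt₁ = -0.2207
distance = √((0−-4)² + (2.5−-4)²) = 7.6322; v₂ = distance/dt₂ = 3.0529

ω₁ = -0.2207, v₂ = 3.0529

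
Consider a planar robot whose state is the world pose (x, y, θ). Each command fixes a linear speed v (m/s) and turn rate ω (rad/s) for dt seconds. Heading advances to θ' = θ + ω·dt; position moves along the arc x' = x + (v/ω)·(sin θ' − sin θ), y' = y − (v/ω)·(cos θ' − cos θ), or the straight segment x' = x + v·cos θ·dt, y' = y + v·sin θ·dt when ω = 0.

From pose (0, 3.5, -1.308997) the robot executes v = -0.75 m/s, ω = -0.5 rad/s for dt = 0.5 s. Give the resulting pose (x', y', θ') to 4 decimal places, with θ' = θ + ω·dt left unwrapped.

θ' = -1.3090 + -0.5·0.5 = -1.5590
R = v/ω = -0.75/-0.5 = 1.5000
x' = 0 + 1.5000·(sin -1.5590 − sin -1.3090) = -0.0510
y' = 3.5 − 1.5000·(cos -1.5590 − cos -1.3090) = 3.8705

(-0.0510, 3.8705, -1.5590)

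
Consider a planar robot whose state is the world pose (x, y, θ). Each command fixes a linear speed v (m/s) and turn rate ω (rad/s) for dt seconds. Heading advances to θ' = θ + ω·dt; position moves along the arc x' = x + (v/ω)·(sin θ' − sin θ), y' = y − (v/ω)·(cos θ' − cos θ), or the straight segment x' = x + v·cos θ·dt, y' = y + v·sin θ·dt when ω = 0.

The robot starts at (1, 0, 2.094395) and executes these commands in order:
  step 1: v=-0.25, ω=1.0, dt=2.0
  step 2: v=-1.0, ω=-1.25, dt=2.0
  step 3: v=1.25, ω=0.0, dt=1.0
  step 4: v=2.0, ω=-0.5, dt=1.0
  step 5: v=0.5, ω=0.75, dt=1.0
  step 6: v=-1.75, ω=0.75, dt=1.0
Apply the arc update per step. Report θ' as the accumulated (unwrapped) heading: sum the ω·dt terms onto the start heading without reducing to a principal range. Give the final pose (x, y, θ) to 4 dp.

(4.3688, 1.8376, 2.5944)

step 1: θ'=4.0944 (R=-0.2500) → pose (1.4203, -0.0199, 4.0944)
step 2: θ'=1.5944 (R=0.8000) → pose (2.8721, -0.4645, 1.5944)
step 3: θ'=1.5944 (straight) → pose (2.8426, 0.7852, 1.5944)
step 4: θ'=1.0944 (R=-4.0000) → pose (3.2869, 2.7139, 1.0944)
step 5: θ'=1.8444 (R=0.6667) → pose (3.3363, 3.1997, 1.8444)
step 6: θ'=2.5944 (R=-2.3333) → pose (4.3688, 1.8376, 2.5944)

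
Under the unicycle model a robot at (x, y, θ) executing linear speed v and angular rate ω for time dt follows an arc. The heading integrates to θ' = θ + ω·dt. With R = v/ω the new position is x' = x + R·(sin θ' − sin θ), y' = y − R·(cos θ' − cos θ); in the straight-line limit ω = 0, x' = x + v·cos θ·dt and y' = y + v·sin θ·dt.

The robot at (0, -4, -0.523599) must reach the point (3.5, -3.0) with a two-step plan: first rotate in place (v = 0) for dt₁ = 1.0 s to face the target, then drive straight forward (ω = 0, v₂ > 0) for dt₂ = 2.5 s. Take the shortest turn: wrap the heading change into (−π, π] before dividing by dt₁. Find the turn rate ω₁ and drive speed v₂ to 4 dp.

heading to target = atan2(-3−-4, 3.5−0) = 0.2783
Δθ = wrap(0.2783 − -0.5236) = 0.8019; ω₁ = Δθ/dt₁ = 0.8019
distance = √((3.5−0)² + (-3−-4)²) = 3.6401; v₂ = distance/dt₂ = 1.4560

ω₁ = 0.8019, v₂ = 1.4560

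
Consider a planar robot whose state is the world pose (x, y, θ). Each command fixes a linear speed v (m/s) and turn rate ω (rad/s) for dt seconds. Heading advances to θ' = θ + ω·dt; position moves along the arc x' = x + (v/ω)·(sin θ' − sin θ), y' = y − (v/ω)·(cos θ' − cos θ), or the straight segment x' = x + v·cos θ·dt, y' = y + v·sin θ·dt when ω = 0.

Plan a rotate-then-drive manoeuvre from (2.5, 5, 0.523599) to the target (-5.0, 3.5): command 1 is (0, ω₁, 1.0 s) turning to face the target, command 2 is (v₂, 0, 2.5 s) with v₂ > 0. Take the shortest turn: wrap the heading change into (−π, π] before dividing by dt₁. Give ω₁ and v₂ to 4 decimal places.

ω₁ = 2.8154, v₂ = 3.0594

heading to target = atan2(3.5−5, -5−2.5) = -2.9442
Δθ = wrap(-2.9442 − 0.5236) = 2.8154; ω₁ = Δθ/dt₁ = 2.8154
distance = √((-5−2.5)² + (3.5−5)²) = 7.6485; v₂ = distance/dt₂ = 3.0594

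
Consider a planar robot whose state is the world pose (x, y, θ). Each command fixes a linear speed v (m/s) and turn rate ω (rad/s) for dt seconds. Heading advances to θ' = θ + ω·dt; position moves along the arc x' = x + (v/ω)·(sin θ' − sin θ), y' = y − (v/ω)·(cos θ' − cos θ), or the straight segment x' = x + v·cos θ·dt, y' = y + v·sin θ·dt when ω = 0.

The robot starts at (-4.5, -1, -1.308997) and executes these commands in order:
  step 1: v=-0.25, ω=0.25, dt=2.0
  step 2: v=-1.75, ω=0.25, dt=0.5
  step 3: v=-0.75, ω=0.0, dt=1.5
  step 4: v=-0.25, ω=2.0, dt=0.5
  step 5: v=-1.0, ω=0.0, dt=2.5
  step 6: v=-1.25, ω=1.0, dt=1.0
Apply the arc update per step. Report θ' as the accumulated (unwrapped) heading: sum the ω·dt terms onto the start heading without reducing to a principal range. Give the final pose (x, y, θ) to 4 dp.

step 1: θ'=-0.8090 (R=-1.0000) → pose (-4.7423, -0.5686, -0.8090)
step 2: θ'=-0.6840 (R=-7.0000) → pose (-5.3842, 0.0252, -0.6840)
step 3: θ'=-0.6840 (straight) → pose (-6.2562, 0.7361, -0.6840)
step 4: θ'=0.3160 (R=-0.1250) → pose (-6.3740, 0.7580, 0.3160)
step 5: θ'=0.3160 (straight) → pose (-8.7502, -0.0189, 0.3160)
step 6: θ'=1.3160 (R=-1.2500) → pose (-9.5714, -0.8920, 1.3160)

(-9.5714, -0.8920, 1.3160)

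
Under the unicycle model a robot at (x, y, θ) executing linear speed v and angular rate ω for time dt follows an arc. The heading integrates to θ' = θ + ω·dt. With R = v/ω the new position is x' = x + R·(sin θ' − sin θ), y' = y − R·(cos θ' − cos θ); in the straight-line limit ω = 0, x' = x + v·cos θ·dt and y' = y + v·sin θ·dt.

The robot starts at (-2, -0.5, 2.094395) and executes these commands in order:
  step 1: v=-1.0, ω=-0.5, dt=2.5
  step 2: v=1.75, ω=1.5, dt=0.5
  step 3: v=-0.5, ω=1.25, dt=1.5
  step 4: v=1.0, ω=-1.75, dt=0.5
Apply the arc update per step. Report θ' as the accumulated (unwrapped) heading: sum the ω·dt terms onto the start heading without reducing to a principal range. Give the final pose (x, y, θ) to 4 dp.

(-1.8954, -2.3422, 2.5944)

step 1: θ'=0.8444 (R=2.0000) → pose (-2.2369, -2.8284, 0.8444)
step 2: θ'=1.5944 (R=1.1667) → pose (-1.9427, -2.0260, 1.5944)
step 3: θ'=3.4694 (R=-0.4000) → pose (-1.4141, -2.3952, 3.4694)
step 4: θ'=2.5944 (R=-0.5714) → pose (-1.8954, -2.3422, 2.5944)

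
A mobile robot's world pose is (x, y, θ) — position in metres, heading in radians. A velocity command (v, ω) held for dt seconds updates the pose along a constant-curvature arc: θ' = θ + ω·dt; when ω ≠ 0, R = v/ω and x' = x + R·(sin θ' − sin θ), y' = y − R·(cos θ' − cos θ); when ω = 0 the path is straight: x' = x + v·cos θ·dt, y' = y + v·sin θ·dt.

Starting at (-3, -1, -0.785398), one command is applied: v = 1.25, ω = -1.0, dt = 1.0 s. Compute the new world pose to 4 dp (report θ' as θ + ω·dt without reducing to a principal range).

(-2.6626, -2.1501, -1.7854)

θ' = -0.7854 + -1.0·1.0 = -1.7854
R = v/ω = 1.25/-1.0 = -1.2500
x' = -3 + -1.2500·(sin -1.7854 − sin -0.7854) = -2.6626
y' = -1 − -1.2500·(cos -1.7854 − cos -0.7854) = -2.1501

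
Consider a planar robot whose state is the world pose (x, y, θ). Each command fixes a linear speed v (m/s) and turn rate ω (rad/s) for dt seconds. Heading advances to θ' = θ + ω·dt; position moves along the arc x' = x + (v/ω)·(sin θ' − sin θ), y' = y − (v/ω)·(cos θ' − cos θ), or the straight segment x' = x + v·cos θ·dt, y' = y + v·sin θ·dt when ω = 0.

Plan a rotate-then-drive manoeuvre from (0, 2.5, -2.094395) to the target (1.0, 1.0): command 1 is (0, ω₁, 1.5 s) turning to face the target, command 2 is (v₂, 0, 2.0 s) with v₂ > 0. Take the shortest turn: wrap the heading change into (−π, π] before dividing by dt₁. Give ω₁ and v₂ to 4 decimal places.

ω₁ = 0.7411, v₂ = 0.9014

heading to target = atan2(1−2.5, 1−0) = -0.9828
Δθ = wrap(-0.9828 − -2.0944) = 1.1116; ω₁ = Δθ/dt₁ = 0.7411
distance = √((1−0)² + (1−2.5)²) = 1.8028; v₂ = distance/dt₂ = 0.9014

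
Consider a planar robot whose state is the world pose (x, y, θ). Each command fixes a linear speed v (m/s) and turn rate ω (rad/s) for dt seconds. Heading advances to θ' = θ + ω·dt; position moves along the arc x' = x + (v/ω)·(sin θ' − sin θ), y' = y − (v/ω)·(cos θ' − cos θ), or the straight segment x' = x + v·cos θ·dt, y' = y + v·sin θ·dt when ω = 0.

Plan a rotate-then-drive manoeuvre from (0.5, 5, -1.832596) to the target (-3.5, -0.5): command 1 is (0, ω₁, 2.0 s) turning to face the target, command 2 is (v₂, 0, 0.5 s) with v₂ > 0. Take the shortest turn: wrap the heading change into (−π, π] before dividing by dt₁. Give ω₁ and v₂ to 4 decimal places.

heading to target = atan2(-0.5−5, -3.5−0.5) = -2.1996
Δθ = wrap(-2.1996 − -1.8326) = -0.3670; ω₁ = Δθ/dt₁ = -0.1835
distance = √((-3.5−0.5)² + (-0.5−5)²) = 6.8007; v₂ = distance/dt₂ = 13.6015

ω₁ = -0.1835, v₂ = 13.6015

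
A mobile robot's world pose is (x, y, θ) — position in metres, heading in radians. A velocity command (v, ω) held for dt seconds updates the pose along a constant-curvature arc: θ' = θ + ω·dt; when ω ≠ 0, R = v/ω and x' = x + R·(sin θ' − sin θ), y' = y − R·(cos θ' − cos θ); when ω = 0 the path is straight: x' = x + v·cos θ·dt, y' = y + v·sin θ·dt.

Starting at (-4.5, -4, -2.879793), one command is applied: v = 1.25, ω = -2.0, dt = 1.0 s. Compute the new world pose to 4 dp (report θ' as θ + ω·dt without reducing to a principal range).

(-5.2780, -3.2922, -4.8798)

θ' = -2.8798 + -2.0·1.0 = -4.8798
R = v/ω = 1.25/-2.0 = -0.6250
x' = -4.5 + -0.6250·(sin -4.8798 − sin -2.8798) = -5.2780
y' = -4 − -0.6250·(cos -4.8798 − cos -2.8798) = -3.2922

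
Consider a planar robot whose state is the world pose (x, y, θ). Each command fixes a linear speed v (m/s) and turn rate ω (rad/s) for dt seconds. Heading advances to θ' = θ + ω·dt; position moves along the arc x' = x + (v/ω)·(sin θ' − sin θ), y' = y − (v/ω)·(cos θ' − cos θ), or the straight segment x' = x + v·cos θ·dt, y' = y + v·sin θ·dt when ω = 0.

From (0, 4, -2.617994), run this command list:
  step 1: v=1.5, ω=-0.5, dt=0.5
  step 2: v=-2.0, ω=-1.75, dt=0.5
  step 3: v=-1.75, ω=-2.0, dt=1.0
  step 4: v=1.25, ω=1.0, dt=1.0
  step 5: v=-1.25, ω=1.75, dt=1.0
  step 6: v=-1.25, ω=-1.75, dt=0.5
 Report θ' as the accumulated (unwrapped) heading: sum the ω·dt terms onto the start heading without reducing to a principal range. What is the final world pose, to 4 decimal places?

step 1: θ'=-2.8680 (R=-3.0000) → pose (-0.6894, 3.7097, -2.8680)
step 2: θ'=-3.7430 (R=1.1429) → pose (0.2660, 3.5516, -3.7430)
step 3: θ'=-5.7430 (R=0.8750) → pose (0.2210, 2.0798, -5.7430)
step 4: θ'=-4.7430 (R=1.2500) → pose (0.8275, 3.1135, -4.7430)
step 5: θ'=-2.9930 (R=-0.7143) → pose (1.6472, 2.3853, -2.9930)
step 6: θ'=-3.8680 (R=0.7143) → pose (2.2274, 2.2128, -3.8680)

(2.2274, 2.2128, -3.8680)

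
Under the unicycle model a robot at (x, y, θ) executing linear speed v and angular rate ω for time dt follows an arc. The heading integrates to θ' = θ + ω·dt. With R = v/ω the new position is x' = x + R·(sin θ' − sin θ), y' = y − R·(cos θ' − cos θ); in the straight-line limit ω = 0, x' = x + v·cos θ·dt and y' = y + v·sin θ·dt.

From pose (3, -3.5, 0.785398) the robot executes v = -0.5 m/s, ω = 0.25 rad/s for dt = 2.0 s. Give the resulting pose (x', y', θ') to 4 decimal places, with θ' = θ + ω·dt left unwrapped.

θ' = 0.7854 + 0.25·2.0 = 1.2854
R = v/ω = -0.5/0.25 = -2.0000
x' = 3 + -2.0000·(sin 1.2854 − sin 0.7854) = 2.4951
y' = -3.5 − -2.0000·(cos 1.2854 − cos 0.7854) = -4.3511

(2.4951, -4.3511, 1.2854)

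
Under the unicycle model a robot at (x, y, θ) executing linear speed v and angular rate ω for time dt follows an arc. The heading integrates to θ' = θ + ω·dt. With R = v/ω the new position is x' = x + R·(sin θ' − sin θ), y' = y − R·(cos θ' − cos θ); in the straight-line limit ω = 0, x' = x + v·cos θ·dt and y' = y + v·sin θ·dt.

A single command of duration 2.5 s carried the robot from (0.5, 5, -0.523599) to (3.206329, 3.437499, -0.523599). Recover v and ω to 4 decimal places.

v = 1.2500, ω = 0.0000

Δθ = -0.523599 − -0.523599 = 0.000000
ω = Δθ/dt = 0.000000/2.5 = 0.0000
ω = 0 → v = (Δx·cos θ + Δy·sin θ)/dt = 1.2500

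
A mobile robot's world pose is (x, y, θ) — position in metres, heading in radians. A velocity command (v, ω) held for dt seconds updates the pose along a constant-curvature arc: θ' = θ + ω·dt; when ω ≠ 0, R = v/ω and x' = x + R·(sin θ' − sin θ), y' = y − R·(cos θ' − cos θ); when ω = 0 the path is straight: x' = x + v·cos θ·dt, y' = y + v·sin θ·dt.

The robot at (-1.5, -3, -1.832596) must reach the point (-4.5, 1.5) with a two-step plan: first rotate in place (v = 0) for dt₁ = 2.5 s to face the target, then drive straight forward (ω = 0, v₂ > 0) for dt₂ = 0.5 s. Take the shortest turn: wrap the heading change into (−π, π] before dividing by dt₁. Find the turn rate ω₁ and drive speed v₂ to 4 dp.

ω₁ = -0.9167, v₂ = 10.8167

heading to target = atan2(1.5−-3, -4.5−-1.5) = 2.1588
Δθ = wrap(2.1588 − -1.8326) = -2.2918; ω₁ = Δθ/dt₁ = -0.9167
distance = √((-4.5−-1.5)² + (1.5−-3)²) = 5.4083; v₂ = distance/dt₂ = 10.8167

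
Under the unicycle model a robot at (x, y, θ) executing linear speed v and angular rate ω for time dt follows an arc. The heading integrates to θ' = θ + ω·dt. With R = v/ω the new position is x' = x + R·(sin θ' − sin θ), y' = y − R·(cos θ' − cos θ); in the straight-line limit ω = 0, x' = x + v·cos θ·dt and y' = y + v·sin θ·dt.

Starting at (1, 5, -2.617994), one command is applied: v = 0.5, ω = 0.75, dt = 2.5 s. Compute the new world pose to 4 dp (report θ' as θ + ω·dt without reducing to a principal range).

θ' = -2.6180 + 0.75·2.5 = -0.7430
R = v/ω = 0.5/0.75 = 0.6667
x' = 1 + 0.6667·(sin -0.7430 − sin -2.6180) = 0.8823
y' = 5 − 0.6667·(cos -0.7430 − cos -2.6180) = 3.9317

(0.8823, 3.9317, -0.7430)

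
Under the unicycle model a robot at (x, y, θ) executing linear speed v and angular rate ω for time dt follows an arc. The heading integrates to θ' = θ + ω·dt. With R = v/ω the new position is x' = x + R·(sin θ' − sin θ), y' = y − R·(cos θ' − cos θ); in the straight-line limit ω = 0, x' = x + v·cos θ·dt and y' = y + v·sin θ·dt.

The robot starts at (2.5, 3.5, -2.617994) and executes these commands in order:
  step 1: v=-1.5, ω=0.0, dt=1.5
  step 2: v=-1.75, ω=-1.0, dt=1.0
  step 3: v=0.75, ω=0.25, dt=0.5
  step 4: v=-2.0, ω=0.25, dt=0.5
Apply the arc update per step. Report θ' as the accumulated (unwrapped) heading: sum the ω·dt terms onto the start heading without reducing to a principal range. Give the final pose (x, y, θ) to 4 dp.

(6.7409, 4.5306, -3.3680)

step 1: θ'=-2.6180 (straight) → pose (4.4486, 4.6250, -2.6180)
step 2: θ'=-3.6180 (R=1.7500) → pose (6.1261, 4.6646, -3.6180)
step 3: θ'=-3.4930 (R=3.0000) → pose (5.7830, 4.8153, -3.4930)
step 4: θ'=-3.3680 (R=-8.0000) → pose (6.7409, 4.5306, -3.3680)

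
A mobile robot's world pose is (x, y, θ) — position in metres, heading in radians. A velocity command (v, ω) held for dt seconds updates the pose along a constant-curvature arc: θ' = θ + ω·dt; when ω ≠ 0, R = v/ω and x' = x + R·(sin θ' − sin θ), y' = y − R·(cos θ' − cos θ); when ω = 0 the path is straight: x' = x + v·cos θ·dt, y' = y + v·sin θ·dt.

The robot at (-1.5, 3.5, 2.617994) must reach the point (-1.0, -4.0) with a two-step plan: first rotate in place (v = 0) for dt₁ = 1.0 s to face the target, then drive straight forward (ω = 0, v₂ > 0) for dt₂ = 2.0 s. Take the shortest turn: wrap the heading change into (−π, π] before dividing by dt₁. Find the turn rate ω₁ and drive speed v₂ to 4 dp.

ω₁ = 2.1610, v₂ = 3.7583

heading to target = atan2(-4−3.5, -1−-1.5) = -1.5042
Δθ = wrap(-1.5042 − 2.6180) = 2.1610; ω₁ = Δθ/dt₁ = 2.1610
distance = √((-1−-1.5)² + (-4−3.5)²) = 7.5166; v₂ = distance/dt₂ = 3.7583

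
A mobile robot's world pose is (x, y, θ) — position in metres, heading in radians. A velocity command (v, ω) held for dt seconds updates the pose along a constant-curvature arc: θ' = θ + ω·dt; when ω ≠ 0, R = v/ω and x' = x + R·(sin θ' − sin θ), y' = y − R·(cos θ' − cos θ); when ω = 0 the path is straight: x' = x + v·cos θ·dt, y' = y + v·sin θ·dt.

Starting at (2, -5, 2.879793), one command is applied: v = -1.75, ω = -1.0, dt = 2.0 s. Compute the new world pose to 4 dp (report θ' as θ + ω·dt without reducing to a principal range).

(2.8956, -7.8057, 0.8798)

θ' = 2.8798 + -1.0·2.0 = 0.8798
R = v/ω = -1.75/-1.0 = 1.7500
x' = 2 + 1.7500·(sin 0.8798 − sin 2.8798) = 2.8956
y' = -5 − 1.7500·(cos 0.8798 − cos 2.8798) = -7.8057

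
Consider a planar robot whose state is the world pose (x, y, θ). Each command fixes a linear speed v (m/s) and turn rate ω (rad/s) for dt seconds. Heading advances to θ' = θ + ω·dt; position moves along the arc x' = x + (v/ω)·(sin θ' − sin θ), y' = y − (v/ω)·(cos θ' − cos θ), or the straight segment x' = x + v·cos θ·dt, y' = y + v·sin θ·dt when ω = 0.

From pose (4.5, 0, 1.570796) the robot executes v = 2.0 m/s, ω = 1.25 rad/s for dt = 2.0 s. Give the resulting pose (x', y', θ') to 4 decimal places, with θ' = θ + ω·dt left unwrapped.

(1.6182, 0.9576, 4.0708)

θ' = 1.5708 + 1.25·2.0 = 4.0708
R = v/ω = 2.0/1.25 = 1.6000
x' = 4.5 + 1.6000·(sin 4.0708 − sin 1.5708) = 1.6182
y' = 0 − 1.6000·(cos 4.0708 − cos 1.5708) = 0.9576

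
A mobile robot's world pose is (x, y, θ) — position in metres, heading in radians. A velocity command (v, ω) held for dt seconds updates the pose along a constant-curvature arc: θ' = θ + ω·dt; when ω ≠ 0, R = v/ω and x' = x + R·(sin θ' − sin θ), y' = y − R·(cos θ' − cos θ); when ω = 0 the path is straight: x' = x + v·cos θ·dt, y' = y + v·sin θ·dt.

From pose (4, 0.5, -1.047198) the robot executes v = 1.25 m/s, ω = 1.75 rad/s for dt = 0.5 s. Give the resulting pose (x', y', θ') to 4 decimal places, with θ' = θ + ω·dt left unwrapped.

θ' = -1.0472 + 1.75·0.5 = -0.1722
R = v/ω = 1.25/1.75 = 0.7143
x' = 4 + 0.7143·(sin -0.1722 − sin -1.0472) = 4.4962
y' = 0.5 − 0.7143·(cos -0.1722 − cos -1.0472) = 0.1534

(4.4962, 0.1534, -0.1722)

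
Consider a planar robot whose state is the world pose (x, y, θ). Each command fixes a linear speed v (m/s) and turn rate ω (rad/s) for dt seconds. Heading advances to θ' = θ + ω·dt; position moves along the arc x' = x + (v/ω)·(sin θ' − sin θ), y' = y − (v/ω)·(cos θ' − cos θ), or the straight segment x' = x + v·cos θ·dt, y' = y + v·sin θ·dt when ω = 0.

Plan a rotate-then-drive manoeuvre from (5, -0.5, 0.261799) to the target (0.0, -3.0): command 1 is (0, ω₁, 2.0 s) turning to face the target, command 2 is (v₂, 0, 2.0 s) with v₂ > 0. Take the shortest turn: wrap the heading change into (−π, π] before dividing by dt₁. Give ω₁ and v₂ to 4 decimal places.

heading to target = atan2(-3−-0.5, 0−5) = -2.6779
Δθ = wrap(-2.6779 − 0.2618) = -2.9397; ω₁ = Δθ/dt₁ = -1.4699
distance = √((0−5)² + (-3−-0.5)²) = 5.5902; v₂ = distance/dt₂ = 2.7951

ω₁ = -1.4699, v₂ = 2.7951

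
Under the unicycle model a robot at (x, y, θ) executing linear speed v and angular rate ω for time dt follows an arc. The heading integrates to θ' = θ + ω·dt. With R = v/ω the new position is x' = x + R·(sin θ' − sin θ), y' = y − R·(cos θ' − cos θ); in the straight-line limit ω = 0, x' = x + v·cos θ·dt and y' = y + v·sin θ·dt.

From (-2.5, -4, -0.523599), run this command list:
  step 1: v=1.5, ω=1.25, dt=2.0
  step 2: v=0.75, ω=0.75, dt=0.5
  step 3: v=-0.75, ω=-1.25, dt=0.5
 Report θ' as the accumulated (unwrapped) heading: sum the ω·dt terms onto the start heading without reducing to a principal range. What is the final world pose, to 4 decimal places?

step 1: θ'=1.9764 (R=1.2000) → pose (-0.7974, -2.4873, 1.9764)
step 2: θ'=2.3514 (R=1.0000) → pose (-1.0057, -2.1781, 2.3514)
step 3: θ'=1.7264 (R=0.6000) → pose (-0.8393, -2.5074, 1.7264)

(-0.8393, -2.5074, 1.7264)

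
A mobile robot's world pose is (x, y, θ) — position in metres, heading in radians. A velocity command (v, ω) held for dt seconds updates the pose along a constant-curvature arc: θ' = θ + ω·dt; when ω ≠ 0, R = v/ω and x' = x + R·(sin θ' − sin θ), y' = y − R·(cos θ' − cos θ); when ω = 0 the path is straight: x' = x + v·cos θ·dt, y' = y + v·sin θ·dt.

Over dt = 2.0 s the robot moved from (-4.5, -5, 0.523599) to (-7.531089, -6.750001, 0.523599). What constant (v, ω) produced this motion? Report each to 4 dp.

v = -1.7500, ω = 0.0000

Δθ = 0.523599 − 0.523599 = 0.000000
ω = Δθ/dt = 0.000000/2.0 = 0.0000
ω = 0 → v = (Δx·cos θ + Δy·sin θ)/dt = -1.7500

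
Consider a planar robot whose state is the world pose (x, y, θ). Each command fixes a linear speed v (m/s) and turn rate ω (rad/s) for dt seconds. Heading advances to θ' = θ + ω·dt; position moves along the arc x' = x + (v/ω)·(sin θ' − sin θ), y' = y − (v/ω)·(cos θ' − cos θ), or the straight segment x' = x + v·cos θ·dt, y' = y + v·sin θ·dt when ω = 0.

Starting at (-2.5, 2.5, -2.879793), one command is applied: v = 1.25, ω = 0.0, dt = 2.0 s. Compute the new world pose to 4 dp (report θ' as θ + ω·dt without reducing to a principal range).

(-4.9148, 1.8530, -2.8798)

θ' = -2.8798 + 0.0·2.0 = -2.8798
ω = 0 → straight: x' = -2.5 + 1.25·cos(-2.8798)·2.0 = -4.9148
y' = 2.5 + 1.25·sin(-2.8798)·2.0 = 1.8530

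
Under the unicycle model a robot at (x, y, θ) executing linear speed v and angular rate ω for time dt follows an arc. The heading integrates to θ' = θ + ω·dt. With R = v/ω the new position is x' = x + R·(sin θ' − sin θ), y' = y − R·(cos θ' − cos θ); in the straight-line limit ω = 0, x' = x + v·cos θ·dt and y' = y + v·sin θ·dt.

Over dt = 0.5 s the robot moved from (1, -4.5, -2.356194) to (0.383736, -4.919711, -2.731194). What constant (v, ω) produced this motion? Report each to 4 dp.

Δθ = -2.731194 − -2.356194 = -0.375000
ω = Δθ/dt = -0.375000/0.5 = -0.7500
R = Δx/(sin θ' − sin θ) = -2.0000
v = R·ω = -2.0000·-0.7500 = 1.5000

v = 1.5000, ω = -0.7500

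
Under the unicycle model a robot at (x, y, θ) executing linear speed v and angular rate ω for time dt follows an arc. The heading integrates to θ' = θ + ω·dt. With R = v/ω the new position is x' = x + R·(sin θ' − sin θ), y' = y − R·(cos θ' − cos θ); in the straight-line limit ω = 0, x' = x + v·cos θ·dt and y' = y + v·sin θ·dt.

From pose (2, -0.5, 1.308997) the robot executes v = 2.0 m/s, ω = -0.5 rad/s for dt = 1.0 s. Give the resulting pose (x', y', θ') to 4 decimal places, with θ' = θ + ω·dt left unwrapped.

θ' = 1.3090 + -0.5·1.0 = 0.8090
R = v/ω = 2.0/-0.5 = -4.0000
x' = 2 + -4.0000·(sin 0.8090 − sin 1.3090) = 2.9693
y' = -0.5 − -4.0000·(cos 0.8090 − cos 1.3090) = 1.2256

(2.9693, 1.2256, 0.8090)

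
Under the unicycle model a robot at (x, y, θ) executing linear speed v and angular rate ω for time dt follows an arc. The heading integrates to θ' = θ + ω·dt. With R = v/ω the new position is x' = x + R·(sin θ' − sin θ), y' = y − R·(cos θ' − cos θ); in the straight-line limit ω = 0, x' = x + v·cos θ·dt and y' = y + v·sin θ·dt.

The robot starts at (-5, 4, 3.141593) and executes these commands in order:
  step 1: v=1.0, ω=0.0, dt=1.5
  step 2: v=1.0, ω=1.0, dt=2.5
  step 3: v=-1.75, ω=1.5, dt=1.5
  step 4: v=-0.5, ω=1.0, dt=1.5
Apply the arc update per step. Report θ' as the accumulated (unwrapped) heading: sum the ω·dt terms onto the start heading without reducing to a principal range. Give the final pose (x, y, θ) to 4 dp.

(-8.4795, 0.7394, 9.3916)

step 1: θ'=3.1416 (straight) → pose (-6.5000, 4.0000, 3.1416)
step 2: θ'=5.6416 (R=1.0000) → pose (-7.0985, 2.1989, 5.6416)
step 3: θ'=7.8916 (R=-1.1667) → pose (-8.9625, 1.2203, 7.8916)
step 4: θ'=9.3916 (R=-0.5000) → pose (-8.4795, 0.7394, 9.3916)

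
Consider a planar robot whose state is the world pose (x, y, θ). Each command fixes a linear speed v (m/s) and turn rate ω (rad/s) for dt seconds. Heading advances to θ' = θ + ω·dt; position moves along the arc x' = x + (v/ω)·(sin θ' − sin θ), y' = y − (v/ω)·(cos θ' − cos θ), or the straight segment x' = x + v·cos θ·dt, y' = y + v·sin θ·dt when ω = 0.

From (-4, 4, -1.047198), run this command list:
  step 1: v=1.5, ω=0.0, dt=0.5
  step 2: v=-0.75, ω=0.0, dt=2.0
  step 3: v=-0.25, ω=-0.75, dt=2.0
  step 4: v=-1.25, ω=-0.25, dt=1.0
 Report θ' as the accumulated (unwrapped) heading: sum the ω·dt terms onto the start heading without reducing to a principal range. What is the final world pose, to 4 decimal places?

(-3.1611, 5.6563, -2.7972)

step 1: θ'=-1.0472 (straight) → pose (-3.6250, 3.3505, -1.0472)
step 2: θ'=-1.0472 (straight) → pose (-4.3750, 4.6495, -1.0472)
step 3: θ'=-2.5472 (R=0.3333) → pose (-4.2730, 5.0923, -2.5472)
step 4: θ'=-2.7972 (R=5.0000) → pose (-3.1611, 5.6563, -2.7972)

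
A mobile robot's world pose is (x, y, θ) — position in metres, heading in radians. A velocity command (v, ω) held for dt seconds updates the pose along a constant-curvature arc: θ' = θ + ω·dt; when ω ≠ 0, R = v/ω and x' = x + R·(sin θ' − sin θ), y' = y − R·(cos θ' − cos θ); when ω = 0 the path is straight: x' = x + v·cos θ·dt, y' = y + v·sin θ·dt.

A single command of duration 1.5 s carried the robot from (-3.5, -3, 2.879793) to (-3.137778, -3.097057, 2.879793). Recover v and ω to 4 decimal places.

v = -0.2500, ω = 0.0000

Δθ = 2.879793 − 2.879793 = 0.000000
ω = Δθ/dt = 0.000000/1.5 = 0.0000
ω = 0 → v = (Δx·cos θ + Δy·sin θ)/dt = -0.2500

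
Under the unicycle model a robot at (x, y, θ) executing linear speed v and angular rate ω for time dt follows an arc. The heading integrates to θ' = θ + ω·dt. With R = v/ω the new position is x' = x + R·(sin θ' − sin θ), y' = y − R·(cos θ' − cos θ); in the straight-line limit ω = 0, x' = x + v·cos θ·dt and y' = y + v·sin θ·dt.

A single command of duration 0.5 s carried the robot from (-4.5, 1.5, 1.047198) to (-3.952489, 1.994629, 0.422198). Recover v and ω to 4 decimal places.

v = 1.5000, ω = -1.2500

Δθ = 0.422198 − 1.047198 = -0.625000
ω = Δθ/dt = -0.625000/0.5 = -1.2500
R = Δx/(sin θ' − sin θ) = -1.2000
v = R·ω = -1.2000·-1.2500 = 1.5000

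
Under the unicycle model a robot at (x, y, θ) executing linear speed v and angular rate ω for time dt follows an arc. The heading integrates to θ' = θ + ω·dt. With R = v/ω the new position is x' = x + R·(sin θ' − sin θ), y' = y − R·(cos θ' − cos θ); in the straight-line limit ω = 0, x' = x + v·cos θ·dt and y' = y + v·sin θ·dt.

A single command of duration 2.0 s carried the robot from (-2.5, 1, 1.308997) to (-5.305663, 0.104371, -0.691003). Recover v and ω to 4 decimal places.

Δθ = -0.691003 − 1.308997 = -2.000000
ω = Δθ/dt = -2.000000/2.0 = -1.0000
R = Δx/(sin θ' − sin θ) = 1.7500
v = R·ω = 1.7500·-1.0000 = -1.7500

v = -1.7500, ω = -1.0000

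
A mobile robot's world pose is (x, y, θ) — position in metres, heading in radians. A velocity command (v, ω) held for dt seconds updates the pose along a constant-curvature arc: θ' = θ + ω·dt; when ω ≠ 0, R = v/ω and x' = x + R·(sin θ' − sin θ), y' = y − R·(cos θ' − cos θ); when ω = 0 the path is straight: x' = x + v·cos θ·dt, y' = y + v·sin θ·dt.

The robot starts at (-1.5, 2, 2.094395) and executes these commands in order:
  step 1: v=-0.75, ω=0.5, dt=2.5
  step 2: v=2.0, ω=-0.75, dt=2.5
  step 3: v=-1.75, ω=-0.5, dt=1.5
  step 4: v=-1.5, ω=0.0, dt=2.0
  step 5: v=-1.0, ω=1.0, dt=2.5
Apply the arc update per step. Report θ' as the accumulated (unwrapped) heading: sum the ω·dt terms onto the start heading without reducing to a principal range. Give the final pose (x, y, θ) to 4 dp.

(-5.7846, -1.8417, 3.2194)

step 1: θ'=3.3444 (R=-1.5000) → pose (0.1012, 1.2807, 3.3444)
step 2: θ'=1.4694 (R=-2.6667) → pose (-3.0889, 4.1627, 1.4694)
step 3: θ'=0.7194 (R=3.5000) → pose (-4.2647, 1.8843, 0.7194)
step 4: θ'=0.7194 (straight) → pose (-6.5213, -0.0925, 0.7194)
step 5: θ'=3.2194 (R=-1.0000) → pose (-5.7846, -1.8417, 3.2194)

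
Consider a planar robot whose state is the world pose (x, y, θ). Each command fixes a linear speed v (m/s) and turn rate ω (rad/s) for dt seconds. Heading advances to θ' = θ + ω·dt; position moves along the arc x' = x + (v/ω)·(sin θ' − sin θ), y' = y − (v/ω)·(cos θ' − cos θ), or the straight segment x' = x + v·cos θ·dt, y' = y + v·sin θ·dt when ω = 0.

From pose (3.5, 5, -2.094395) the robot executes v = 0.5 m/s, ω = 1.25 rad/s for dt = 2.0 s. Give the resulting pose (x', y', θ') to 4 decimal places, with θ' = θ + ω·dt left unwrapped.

(4.0042, 4.4325, 0.4056)

θ' = -2.0944 + 1.25·2.0 = 0.4056
R = v/ω = 0.5/1.25 = 0.4000
x' = 3.5 + 0.4000·(sin 0.4056 − sin -2.0944) = 4.0042
y' = 5 − 0.4000·(cos 0.4056 − cos -2.0944) = 4.4325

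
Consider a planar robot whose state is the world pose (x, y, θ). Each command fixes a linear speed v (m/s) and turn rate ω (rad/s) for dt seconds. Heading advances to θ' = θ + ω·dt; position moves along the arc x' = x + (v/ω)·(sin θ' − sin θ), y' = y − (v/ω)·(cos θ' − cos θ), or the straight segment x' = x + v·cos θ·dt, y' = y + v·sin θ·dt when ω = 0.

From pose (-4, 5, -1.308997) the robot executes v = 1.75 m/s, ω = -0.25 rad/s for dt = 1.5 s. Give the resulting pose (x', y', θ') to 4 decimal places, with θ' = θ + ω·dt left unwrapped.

θ' = -1.3090 + -0.25·1.5 = -1.6840
R = v/ω = 1.75/-0.25 = -7.0000
x' = -4 + -7.0000·(sin -1.6840 − sin -1.3090) = -3.8063
y' = 5 − -7.0000·(cos -1.6840 − cos -1.3090) = 2.3976

(-3.8063, 2.3976, -1.6840)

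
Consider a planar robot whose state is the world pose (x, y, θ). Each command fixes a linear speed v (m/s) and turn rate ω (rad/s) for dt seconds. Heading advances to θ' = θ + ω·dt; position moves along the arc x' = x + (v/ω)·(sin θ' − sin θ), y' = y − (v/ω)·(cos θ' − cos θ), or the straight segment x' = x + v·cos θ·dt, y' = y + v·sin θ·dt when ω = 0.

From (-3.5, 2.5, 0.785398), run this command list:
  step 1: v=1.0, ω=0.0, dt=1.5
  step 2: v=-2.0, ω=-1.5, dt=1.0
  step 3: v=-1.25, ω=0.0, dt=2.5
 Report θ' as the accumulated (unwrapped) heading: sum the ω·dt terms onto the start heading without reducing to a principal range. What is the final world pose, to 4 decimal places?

step 1: θ'=0.7854 (straight) → pose (-2.4393, 3.5607, 0.7854)
step 2: θ'=-0.7146 (R=1.3333) → pose (-4.2559, 3.4963, -0.7146)
step 3: θ'=-0.7146 (straight) → pose (-6.6164, 5.5442, -0.7146)

(-6.6164, 5.5442, -0.7146)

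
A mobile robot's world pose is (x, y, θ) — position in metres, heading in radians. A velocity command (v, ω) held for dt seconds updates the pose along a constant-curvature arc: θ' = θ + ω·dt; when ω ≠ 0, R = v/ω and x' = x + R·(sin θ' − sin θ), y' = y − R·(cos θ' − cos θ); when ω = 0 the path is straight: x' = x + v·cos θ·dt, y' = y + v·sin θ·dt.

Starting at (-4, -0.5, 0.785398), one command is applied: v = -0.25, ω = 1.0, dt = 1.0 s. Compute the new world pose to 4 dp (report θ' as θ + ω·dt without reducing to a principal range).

θ' = 0.7854 + 1.0·1.0 = 1.7854
R = v/ω = -0.25/1.0 = -0.2500
x' = -4 + -0.2500·(sin 1.7854 − sin 0.7854) = -4.0675
y' = -0.5 − -0.2500·(cos 1.7854 − cos 0.7854) = -0.7300

(-4.0675, -0.7300, 1.7854)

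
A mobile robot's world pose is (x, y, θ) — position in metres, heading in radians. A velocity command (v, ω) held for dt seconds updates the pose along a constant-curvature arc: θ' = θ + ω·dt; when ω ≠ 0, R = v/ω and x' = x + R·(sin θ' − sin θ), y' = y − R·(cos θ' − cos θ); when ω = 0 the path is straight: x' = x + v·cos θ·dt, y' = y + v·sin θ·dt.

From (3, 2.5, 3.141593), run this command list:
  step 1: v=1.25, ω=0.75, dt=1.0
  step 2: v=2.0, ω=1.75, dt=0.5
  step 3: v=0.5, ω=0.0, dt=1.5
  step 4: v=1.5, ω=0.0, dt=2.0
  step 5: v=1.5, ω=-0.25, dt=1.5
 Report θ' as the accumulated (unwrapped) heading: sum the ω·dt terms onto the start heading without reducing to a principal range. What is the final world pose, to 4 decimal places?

step 1: θ'=3.8916 (R=1.6667) → pose (1.8639, 2.0528, 3.8916)
step 2: θ'=4.7666 (R=1.1429) → pose (1.5018, 1.1547, 4.7666)
step 3: θ'=4.7666 (straight) → pose (1.5424, 0.4058, 4.7666)
step 4: θ'=4.7666 (straight) → pose (1.7049, -2.5898, 4.7666)
step 5: θ'=4.3916 (R=-6.0000) → pose (1.4077, -4.8068, 4.3916)

(1.4077, -4.8068, 4.3916)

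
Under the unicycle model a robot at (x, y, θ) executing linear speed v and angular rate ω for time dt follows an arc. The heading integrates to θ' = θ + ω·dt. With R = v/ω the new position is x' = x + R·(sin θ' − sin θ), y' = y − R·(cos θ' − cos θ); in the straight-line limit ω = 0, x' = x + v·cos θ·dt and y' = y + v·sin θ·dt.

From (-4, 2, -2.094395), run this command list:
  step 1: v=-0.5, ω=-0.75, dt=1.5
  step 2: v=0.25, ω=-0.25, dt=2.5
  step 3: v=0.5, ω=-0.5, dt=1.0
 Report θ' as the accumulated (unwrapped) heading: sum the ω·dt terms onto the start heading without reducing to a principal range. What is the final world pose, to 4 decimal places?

step 1: θ'=-3.2194 (R=0.6667) → pose (-3.3708, 2.3313, -3.2194)
step 2: θ'=-3.8444 (R=-1.0000) → pose (-3.9395, 2.5653, -3.8444)
step 3: θ'=-4.3444 (R=-1.0000) → pose (-4.2262, 2.9685, -4.3444)

(-4.2262, 2.9685, -4.3444)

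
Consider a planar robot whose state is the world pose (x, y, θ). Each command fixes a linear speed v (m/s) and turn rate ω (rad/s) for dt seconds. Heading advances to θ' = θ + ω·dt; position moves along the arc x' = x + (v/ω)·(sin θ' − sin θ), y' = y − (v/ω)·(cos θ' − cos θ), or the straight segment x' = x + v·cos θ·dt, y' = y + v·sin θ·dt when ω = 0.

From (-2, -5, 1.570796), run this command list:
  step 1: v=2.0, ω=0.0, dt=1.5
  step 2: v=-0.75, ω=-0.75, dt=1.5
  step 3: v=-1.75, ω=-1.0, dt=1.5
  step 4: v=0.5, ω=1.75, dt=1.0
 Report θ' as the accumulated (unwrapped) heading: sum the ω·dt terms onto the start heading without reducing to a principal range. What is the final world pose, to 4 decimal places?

step 1: θ'=1.5708 (straight) → pose (-2.0000, -2.0000, 1.5708)
step 2: θ'=0.4458 (R=1.0000) → pose (-2.5688, -2.9023, 0.4458)
step 3: θ'=-1.0542 (R=1.7500) → pose (-4.8450, -2.1877, -1.0542)
step 4: θ'=0.6958 (R=0.2857) → pose (-4.4134, -2.2658, 0.6958)

(-4.4134, -2.2658, 0.6958)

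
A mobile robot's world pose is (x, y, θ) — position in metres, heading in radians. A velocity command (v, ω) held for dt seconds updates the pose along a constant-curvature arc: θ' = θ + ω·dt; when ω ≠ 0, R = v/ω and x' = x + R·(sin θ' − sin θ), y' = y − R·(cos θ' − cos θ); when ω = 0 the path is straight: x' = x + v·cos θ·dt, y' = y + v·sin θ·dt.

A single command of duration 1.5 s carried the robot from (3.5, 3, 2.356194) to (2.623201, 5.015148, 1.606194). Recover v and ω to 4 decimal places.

Δθ = 1.606194 − 2.356194 = -0.750000
ω = Δθ/dt = -0.750000/1.5 = -0.5000
R = −Δy/(cos θ' − cos θ) = -3.0000
v = R·ω = -3.0000·-0.5000 = 1.5000

v = 1.5000, ω = -0.5000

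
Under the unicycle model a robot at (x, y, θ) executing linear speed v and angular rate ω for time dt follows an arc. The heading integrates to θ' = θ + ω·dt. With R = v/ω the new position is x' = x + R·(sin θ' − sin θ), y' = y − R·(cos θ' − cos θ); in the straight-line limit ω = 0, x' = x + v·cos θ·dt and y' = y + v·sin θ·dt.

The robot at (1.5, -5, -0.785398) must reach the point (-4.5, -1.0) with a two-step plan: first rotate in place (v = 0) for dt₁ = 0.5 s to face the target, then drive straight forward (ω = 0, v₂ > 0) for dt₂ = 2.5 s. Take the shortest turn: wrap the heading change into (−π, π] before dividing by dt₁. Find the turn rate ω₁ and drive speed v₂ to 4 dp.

heading to target = atan2(-1−-5, -4.5−1.5) = 2.5536
Δθ = wrap(2.5536 − -0.7854) = -2.9442; ω₁ = Δθ/dt₁ = -5.8884
distance = √((-4.5−1.5)² + (-1−-5)²) = 7.2111; v₂ = distance/dt₂ = 2.8844

ω₁ = -5.8884, v₂ = 2.8844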